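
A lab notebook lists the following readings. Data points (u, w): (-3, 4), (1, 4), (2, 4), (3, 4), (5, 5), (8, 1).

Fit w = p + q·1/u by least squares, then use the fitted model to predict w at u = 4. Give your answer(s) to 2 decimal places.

ŵ = 3.64

Setting ∂/∂p … = 0 gives: 6·p + (73/40)·q = 22;  (73/40)·p + (22001/14400)·q = 57/8.
(Σ1 = 6, Σ1/u = 73/40, Σ1/u·1/u = 22001/14400, Σw = 22, Σ1/u·w = 57/8.)
Eliminating q: (22001/14400)·(row 1) − (73/40)·(row 2) gives (5603/960)·p = (22001/14400)·22 − (73/40)·(57/8) = 296777/14400, so p = 22829/6465.
Then q = ((57/8) − (73/40)·(22829/6465))/(22001/14400) = 192/431.
At u = 4: ŵ = (22829/6465)·(1) + (192/431)·(1/4) = 23549/6465.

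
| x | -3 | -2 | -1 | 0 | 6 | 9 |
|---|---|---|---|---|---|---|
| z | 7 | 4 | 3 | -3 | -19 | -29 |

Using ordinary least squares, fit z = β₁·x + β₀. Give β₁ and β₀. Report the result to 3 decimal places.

AᵀA·[β₁, β₀]ᵀ = Aᵀz reads: 131·β₁ + 9·β₀ = -407;  9·β₁ + 6·β₀ = -37.
(Σx·x = 131, Σx = 9, Σ1 = 6, Σx·z = -407, Σz = -37.)
Eliminating β₀: 6·(row 1) − 9·(row 2) gives 705·β₁ = 6·(-407) − 9·(-37) = -2109, so β₁ = -703/235.
Then β₀ = ((-37) − 9·(-703/235))/6 = -1184/705.

β₁ = -2.991, β₀ = -1.679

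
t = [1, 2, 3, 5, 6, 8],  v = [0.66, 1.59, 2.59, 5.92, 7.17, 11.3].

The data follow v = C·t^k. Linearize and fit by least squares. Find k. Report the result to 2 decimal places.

Let Y = ln v. Fitting Y = k·ln t + ln C by least squares:
Σln t = 7.2724, Σ(ln t)² = 11.8122, Σln v = 7.1729, Σln t·ln v = 12.8009.
Equations: 11.8122·k + 7.2724·ln C = 12.8009;  7.2724·k + 6·ln C = 7.1729.
Slope k = (n·Σln t·ln v − Σln t·Σln v)/(n·Σ(ln t)² − (Σln t)²) = (6·12.8009 − 7.2724·7.1729)/17.9853 = 1.37007; ln C = (Σln v − k·Σln t)/n = -0.46513.

k = 1.37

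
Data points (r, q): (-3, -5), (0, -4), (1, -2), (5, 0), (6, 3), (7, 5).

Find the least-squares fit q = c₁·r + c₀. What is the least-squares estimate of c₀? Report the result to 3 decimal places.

c₀ = -3.052

Sums needed: Σr·r = 120, Σr = 16, Σ1 = 6.
Moment sums: Σr·q = 66, Σq = -3.
Normal equations: [[120, 16]; [16, 6]]·[c₁, c₀]ᵀ = [66, -3]ᵀ.
Eliminating c₀: 6·(row 1) − 16·(row 2) gives 464·c₁ = 6·66 − 16·(-3) = 444, so c₁ = 111/116.
Then c₀ = ((-3) − 16·(111/116))/6 = -177/58.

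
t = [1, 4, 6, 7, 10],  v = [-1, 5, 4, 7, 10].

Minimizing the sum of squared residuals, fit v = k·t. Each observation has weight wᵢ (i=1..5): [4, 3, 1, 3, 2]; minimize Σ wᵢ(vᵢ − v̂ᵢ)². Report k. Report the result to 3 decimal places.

MᵀWM·[k]ᵀ = MᵀWv reads: 435·k = 427.
Hence k = 427 / 435 ≈ 0.981609.

k = 0.982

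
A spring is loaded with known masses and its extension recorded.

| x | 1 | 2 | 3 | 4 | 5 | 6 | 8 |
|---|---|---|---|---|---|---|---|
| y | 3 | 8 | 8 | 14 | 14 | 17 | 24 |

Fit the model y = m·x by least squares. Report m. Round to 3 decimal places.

m = 2.987

Sums needed: Σx·x = 155.
And Σx·y = 463.
Normal equations: [[155]]·[m]ᵀ = [463]ᵀ.
Hence m = 463 / 155 ≈ 2.9871.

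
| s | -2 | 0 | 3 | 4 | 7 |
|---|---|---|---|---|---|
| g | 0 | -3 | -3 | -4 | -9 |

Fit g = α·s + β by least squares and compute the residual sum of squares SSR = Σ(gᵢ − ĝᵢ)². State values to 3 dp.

With design matrix A, AᵀA = [[78, 12]; [12, 5]] and Aᵀg = [-88, -19]ᵀ.
Determinant 78·5 − 12² = 246.
α = ((-88)·5 − 12·(-19))/246 = -106/123; β = (78·(-19) − 12·(-88))/246 = -71/41.
Residuals: 1/123, -52/41, 54/41, 145/123, -152/123; SSR = 770/123.

SSR = 6.260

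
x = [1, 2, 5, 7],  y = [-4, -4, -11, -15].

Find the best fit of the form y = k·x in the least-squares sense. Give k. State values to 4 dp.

The normal system MᵀM·[k]ᵀ = Mᵀy is [[79]]·[k]ᵀ = [-172]ᵀ.
Hence k = -172 / 79 ≈ -2.17722.

k = -2.1772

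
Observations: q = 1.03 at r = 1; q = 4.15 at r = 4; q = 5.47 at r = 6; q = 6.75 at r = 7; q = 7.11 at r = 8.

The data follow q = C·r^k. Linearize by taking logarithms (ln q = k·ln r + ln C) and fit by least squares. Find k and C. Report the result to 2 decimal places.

Taking logs, ln q = k·ln r + ln C, so regress ln q on ln r.
Σln r = 7.2034, Σ(ln r)² = 13.2429, Σln q = 7.0230, Σln r·ln q = 12.8122.
Equations: 13.2429·k + 7.2034·ln C = 12.8122;  7.2034·k + 5·ln C = 7.0230.
Slope k = (n·Σln r·ln q − Σln r·Σln q)/(n·Σ(ln r)² − (Σln r)²) = (5·12.8122 − 7.2034·7.0230)/14.3252 = 0.94040; ln C = (Σln q − k·Σln r)/n = 0.04979, so C = exp(0.04979) = 1.05105.

k = 0.94, C = 1.05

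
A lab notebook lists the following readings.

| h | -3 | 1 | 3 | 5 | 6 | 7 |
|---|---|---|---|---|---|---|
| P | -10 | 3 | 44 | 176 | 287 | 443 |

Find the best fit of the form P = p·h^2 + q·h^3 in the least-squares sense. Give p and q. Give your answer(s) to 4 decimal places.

Normal-equation sums: Σh^2·h^2 = 4485, Σh^2·h^3 = 27709, Σh^3·h^3 = 181389.
And Σh^2·P = 36748, Σh^3·P = 237402.
Normal equations: [[4485, 27709]; [27709, 181389]]·[p, q]ᵀ = [36748, 237402]ᵀ.
Δ = 4485·181389 − 27709² = 45740984.
p = (36748·181389 − 27709·237402)/45740984 = 43755477/22870492; q = (4485·237402 − 27709·36748)/45740984 = 23248819/22870492.

p = 1.9132, q = 1.0165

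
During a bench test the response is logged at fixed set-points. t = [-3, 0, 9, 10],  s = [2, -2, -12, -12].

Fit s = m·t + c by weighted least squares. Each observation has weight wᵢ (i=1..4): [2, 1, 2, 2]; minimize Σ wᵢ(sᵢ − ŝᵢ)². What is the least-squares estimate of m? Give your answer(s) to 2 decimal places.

m = -1.10

With design matrix A, AᵀWA = [[380, 32]; [32, 7]] and AᵀWs = [-468, -46]ᵀ.
Eliminating c: 7·(row 1) − 32·(row 2) gives 1636·m = 7·(-468) − 32·(-46) = -1804, so m = -451/409.
Then c = ((-46) − 32·(-451/409))/7 = -626/409.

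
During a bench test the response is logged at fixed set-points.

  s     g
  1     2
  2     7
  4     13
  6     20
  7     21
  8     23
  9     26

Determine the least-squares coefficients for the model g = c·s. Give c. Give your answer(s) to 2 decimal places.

The normal equations are: 251·c = 753.
(Σs·s = 251, Σs·g = 753.)
Hence c = 753 / 251 ≈ 3.

c = 3.00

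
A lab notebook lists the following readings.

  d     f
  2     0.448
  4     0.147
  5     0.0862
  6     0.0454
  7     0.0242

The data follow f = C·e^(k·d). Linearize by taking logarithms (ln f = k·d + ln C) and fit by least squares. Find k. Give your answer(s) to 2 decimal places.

Let Y = ln f. Fitting Y = k·d + ln C by least squares:
Over the data: Σd = 24.0000, Σ(d)² = 130.0000, Σln f = -11.9850, Σd·ln f = -66.1339.
Normal system: [[130.0000, 24.0000]; [24.0000, 5]]·[k, ln C]ᵀ = [-66.1339, -11.9850]ᵀ.
Solving (det = 74.0000): k = -0.58148, ln C = 0.39408.

k = -0.58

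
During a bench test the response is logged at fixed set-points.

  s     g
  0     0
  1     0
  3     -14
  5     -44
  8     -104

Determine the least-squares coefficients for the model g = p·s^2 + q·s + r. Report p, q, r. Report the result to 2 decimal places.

Normal-equation sums: Σs^2·s^2 = 4803, Σs^2·s = 665, Σs^2 = 99, Σs·s = 99, Σs = 17, Σ1 = 5.
Moment sums: Σs^2·g = -7882, Σs·g = -1094, Σg = -162.
Solving the 3×3 system (Gaussian elimination) gives p = -4437/2899, q = -2855/2899, r = 3632/2899.

p = -1.53, q = -0.98, r = 1.25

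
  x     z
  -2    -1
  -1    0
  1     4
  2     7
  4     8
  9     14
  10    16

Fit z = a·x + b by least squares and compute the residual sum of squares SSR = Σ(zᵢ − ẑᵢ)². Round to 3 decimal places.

SSR = 5.552

With design matrix M, MᵀM = [[207, 23]; [23, 7]] and Mᵀz = [338, 48]ᵀ.
Determinant 207·7 − 23² = 920.
a = (338·7 − 23·48)/920 = 631/460; b = (207·48 − 23·338)/920 = 47/20.
Residuals: -279/460, -45/46, 32/115, 877/460, 15/92, -16/23, -31/460; SSR = 1277/230.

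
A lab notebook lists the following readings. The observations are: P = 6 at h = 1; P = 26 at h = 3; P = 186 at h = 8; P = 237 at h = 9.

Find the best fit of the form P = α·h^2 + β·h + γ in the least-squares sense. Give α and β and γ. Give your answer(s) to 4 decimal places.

Compute the Gram sums: Σh^2·h^2 = 10739, Σh^2·h = 1269, Σh^2 = 155, Σh·h = 155, Σh = 21, Σ1 = 4.
And Σh^2·P = 31341, Σh·P = 3705, ΣP = 455.
MᵀM·[α, β, γ]ᵀ = MᵀP becomes [[10739, 1269, 155]; [1269, 155, 21]; [155, 21, 4]]·[α, β, γ]ᵀ = [31341, 3705, 455]ᵀ.
Inverting the 3×3 Gram matrix, [α, β, γ]ᵀ = [28577/9076, -23763/9076, 12448/2269]ᵀ.

α = 3.1486, β = -2.6182, γ = 5.4861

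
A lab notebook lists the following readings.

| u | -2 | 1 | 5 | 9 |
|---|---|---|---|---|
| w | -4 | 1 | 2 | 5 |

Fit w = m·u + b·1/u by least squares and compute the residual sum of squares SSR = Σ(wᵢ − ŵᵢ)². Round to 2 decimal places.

SSR = 6.75

Setting ∂/∂m … = 0 gives: 111·m + 4·b = 64;  4·m + (10549/8100)·b = 178/45.
(Σu·u = 111, Σu·1/u = 4, Σ1/u·1/u = 10549/8100, Σu·w = 64, Σ1/u·w = 178/45.)
Δ = 111·(10549/8100) − 4² = 347113/2700.
m = (64·(10549/8100) − 4·(178/45))/(347113/2700) = 546976/1041339; b = (111·(178/45) − 4·64)/(347113/2700) = 494280/347113.
Residuals: -2329984/1041339, -988477/1041339, -948770/1041339, 39717/347113; SSR = 7029674/1041339.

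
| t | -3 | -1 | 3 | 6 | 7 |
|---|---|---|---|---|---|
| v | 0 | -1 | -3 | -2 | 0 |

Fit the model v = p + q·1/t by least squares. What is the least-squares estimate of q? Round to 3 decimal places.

Setting ∂/∂p … = 0 gives: 5·p + (-29/42)·q = -6;  (-29/42)·p + (249/196)·q = -1/3.
(Σ1 = 5, Σ1/t = -29/42, Σ1/t·1/t = 249/196, Σv = -6, Σ1/t·v = -1/3.)
Eliminating q: (249/196)·(row 1) − (-29/42)·(row 2) gives (2591/441)·p = (249/196)·(-6) − (-29/42)·(-1/3) = -3463/441, so p = -3463/2591.
Then q = ((-1/3) − (-29/42)·(-3463/2591))/(249/196) = -2562/2591.

q = -0.989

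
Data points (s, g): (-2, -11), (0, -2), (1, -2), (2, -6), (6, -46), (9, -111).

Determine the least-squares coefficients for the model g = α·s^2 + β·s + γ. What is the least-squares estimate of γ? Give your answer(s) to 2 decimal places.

γ = -2.07

The normal system XᵀX·[α, β, γ]ᵀ = Xᵀg is [[7890, 946, 126]; [946, 126, 16]; [126, 16, 6]]·[α, β, γ]ᵀ = [-10717, -1267, -178]ᵀ.
Solving the 3×3 system (Gaussian elimination) gives α = -4913/3245, β = 51097/32450, γ = -33606/16225.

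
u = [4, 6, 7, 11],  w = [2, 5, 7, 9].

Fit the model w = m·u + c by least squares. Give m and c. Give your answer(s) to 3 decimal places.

m = 0.962, c = -0.981

The normal system MᵀM·[m, c]ᵀ = Mᵀw is [[222, 28]; [28, 4]]·[m, c]ᵀ = [186, 23]ᵀ.
Δ = 222·4 − 28² = 104.
m = (186·4 − 28·23)/104 = 25/26; c = (222·23 − 28·186)/104 = -51/52.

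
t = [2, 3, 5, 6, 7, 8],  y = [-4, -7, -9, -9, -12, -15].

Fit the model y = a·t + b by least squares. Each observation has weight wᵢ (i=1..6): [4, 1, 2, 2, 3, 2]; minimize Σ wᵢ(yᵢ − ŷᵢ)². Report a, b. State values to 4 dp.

Forming AᵀWA = [[422, 70]; [70, 14]] and AᵀWy = [-743, -125]ᵀ gives AᵀWA·[a, b]ᵀ = AᵀWy.
Eliminating b: 14·(row 1) − 70·(row 2) gives 1008·a = 14·(-743) − 70·(-125) = -1652, so a = -59/36.
Then b = ((-125) − 70·(-59/36))/14 = -185/252.

a = -1.6389, b = -0.7341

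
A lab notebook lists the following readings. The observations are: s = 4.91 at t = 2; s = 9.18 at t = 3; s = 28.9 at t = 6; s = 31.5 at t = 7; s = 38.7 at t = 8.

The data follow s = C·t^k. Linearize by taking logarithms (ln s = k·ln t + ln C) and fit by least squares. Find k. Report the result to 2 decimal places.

Taking logs, ln s = k·ln t + ln C, so regress ln s on ln t.
Σln t = 7.6089, Σ(ln t)² = 13.0084, Σln s = 14.2780, Σln t·ln s = 23.8813.
Equations: 13.0084·k + 7.6089·ln C = 23.8813;  7.6089·k + 5·ln C = 14.2780.
Solving (det = 7.1473): k = 1.50648, ln C = 0.56307.

k = 1.51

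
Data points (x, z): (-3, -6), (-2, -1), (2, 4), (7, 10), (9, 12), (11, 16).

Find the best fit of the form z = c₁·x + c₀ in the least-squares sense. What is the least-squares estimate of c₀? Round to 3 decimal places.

c₀ = 0.205

With design matrix M, MᵀM = [[268, 24]; [24, 6]] and Mᵀz = [382, 35]ᵀ.
Δ = 268·6 − 24² = 1032.
c₁ = (382·6 − 24·35)/1032 = 121/86; c₀ = (268·35 − 24·382)/1032 = 53/258.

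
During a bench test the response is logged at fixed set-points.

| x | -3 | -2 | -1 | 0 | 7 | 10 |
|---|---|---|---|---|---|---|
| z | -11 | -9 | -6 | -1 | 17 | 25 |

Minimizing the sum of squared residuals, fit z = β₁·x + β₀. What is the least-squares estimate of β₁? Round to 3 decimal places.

With design matrix A, AᵀA = [[163, 11]; [11, 6]] and Aᵀz = [426, 15]ᵀ.
Δ = 163·6 − 11² = 857.
β₁ = (426·6 − 11·15)/857 = 2391/857; β₀ = (163·15 − 11·426)/857 = -2241/857.

β₁ = 2.790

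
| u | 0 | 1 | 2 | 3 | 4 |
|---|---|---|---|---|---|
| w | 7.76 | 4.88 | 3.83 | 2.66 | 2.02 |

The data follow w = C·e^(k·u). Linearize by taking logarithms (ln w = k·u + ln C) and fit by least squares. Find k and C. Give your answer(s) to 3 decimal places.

Taking logs, ln w = k·u + ln C, so regress ln w on u.
AᵀA = [[30.0000, 10.0000]; [10.0000, 5]], rhs = [10.0182, 6.6584]ᵀ  (here Σu = 10.0000, Σ(u)² = 30.0000, Σln w = 6.6584, Σu·ln w = 10.0182).
Solving (det = 50.0000): k = -0.32986, ln C = 1.99140, so C = exp(1.99140) = 7.32579.

k = -0.330, C = 7.326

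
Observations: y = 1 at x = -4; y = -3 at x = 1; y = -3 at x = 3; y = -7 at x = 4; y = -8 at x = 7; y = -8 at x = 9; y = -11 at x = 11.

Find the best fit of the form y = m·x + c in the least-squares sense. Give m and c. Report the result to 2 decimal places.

m = -0.77, c = -2.15

Entries of AᵀA: Σx·x = 293, Σx = 31, Σ1 = 7.
For Aᵀy: Σx·y = -293, Σy = -39.
So AᵀA·[m, c]ᵀ = Aᵀy: [[293, 31]; [31, 7]]·[m, c]ᵀ = [-293, -39]ᵀ.
Eliminating c: 7·(row 1) − 31·(row 2) gives 1090·m = 7·(-293) − 31·(-39) = -842, so m = -421/545.
Then c = ((-39) − 31·(-421/545))/7 = -1172/545.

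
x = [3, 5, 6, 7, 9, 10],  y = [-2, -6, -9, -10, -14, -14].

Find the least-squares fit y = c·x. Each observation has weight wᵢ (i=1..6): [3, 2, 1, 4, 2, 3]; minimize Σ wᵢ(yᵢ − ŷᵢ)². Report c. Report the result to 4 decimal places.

Normal-equation sums: Σwᵢ·x·x = 771.
Moment sums: Σwᵢ·x·y = -1084.
c = (-1084)/771 = -1.40597.

c = -1.4060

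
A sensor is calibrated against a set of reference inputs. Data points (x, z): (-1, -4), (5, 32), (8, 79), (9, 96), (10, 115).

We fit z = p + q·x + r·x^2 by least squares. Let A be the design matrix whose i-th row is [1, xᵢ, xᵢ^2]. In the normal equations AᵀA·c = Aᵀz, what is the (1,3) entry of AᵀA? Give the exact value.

Row 1 ↔ basis 1, column 3 ↔ basis x^2, so (AᵀA)_{1,3} = Σᵢ x^2 = (1)·(1) + (1)·(25) + (1)·(64) + (1)·(81) + (1)·(100) = 271.

271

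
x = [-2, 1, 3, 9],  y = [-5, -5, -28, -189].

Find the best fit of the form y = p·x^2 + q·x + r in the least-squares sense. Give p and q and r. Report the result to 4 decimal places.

p = -2.0432, q = -2.4585, r = -1.4636

Compute the Gram sums: Σx^2·x^2 = 6659, Σx^2·x = 749, Σx^2 = 95, Σx·x = 95, Σx = 11, Σ1 = 4.
Moment sums: Σx^2·y = -15586, Σx·y = -1780, Σy = -227.
So AᵀA·[p, q, r]ᵀ = Aᵀy: [[6659, 749, 95]; [749, 95, 11]; [95, 11, 4]]·[p, q, r]ᵀ = [-15586, -1780, -227]ᵀ.
Inverting the 3×3 Gram matrix, [p, q, r]ᵀ = [-32131/15726, -38663/15726, -3836/2621]ᵀ.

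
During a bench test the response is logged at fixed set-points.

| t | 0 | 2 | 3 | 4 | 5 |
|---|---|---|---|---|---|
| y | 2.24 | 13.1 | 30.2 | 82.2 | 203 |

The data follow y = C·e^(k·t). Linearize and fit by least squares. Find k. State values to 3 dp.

k = 0.902

Linearized form: ln y = k·t + ln C. From the 5 transformed points,
Σt = 14.0000, Σ(t)² = 54.0000, Σln y = 16.5093, Σt·ln y = 59.5714.
Equations: 54.0000·k + 14.0000·ln C = 59.5714;  14.0000·k + 5·ln C = 16.5093.
Solving (det = 74.0000): k = 0.90172, ln C = 0.77706.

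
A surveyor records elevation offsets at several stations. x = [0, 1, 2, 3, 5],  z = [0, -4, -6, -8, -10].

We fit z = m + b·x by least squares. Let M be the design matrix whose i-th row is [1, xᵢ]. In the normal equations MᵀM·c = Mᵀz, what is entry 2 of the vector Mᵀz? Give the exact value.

Entry 2 ↔ basis x, so (Mᵀz)_{2} = Σᵢ (x)·zᵢ = (0)·(0) + (1)·(-4) + (2)·(-6) + (3)·(-8) + (5)·(-10) = -90.

-90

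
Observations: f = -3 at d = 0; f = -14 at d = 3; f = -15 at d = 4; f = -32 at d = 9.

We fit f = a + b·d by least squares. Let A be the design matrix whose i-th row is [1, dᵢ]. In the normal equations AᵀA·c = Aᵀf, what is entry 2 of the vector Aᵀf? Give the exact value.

Entry 2 ↔ basis d, so (Aᵀf)_{2} = Σᵢ (d)·fᵢ = (0)·(-3) + (3)·(-14) + (4)·(-15) + (9)·(-32) = -390.

-390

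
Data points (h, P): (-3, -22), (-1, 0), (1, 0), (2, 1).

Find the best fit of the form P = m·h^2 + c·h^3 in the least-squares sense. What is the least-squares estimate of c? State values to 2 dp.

Normal-equation sums: Σh^2·h^2 = 99, Σh^2·h^3 = -211, Σh^3·h^3 = 795.
For XᵀP: Σh^2·P = -194, Σh^3·P = 602.
So XᵀX·[m, c]ᵀ = XᵀP: [[99, -211]; [-211, 795]]·[m, c]ᵀ = [-194, 602]ᵀ.
Eliminating c: 795·(row 1) − (-211)·(row 2) gives 34184·m = 795·(-194) − (-211)·602 = -27208, so m = -3401/4273.
Then c = (602 − (-211)·(-3401/4273))/795 = 2333/4273.

c = 0.55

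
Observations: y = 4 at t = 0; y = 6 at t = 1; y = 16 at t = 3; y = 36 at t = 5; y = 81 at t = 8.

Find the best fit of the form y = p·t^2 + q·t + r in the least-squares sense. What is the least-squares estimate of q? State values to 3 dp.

Compute the Gram sums: Σt^2·t^2 = 4803, Σt^2·t = 665, Σt^2 = 99, Σt·t = 99, Σt = 17, Σ1 = 5.
Right-hand side: Σt^2·y = 6234, Σt·y = 882, Σy = 143.
So AᵀA·[p, q, r]ᵀ = Aᵀy: [[4803, 665, 99]; [665, 99, 17]; [99, 17, 5]]·[p, q, r]ᵀ = [6234, 882, 143]ᵀ.
Inverting the 3×3 Gram matrix, [p, q, r]ᵀ = [6379/5798, 2427/2899, 23015/5798]ᵀ.

q = 0.837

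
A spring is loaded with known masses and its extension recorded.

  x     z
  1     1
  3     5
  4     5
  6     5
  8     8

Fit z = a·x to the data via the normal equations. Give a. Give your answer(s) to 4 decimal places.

a = 1.0317

Normal-equation sums: Σx·x = 126.
And Σx·z = 130.
Normal equations: [[126]]·[a]ᵀ = [130]ᵀ.
Hence a = 130 / 126 ≈ 1.03175.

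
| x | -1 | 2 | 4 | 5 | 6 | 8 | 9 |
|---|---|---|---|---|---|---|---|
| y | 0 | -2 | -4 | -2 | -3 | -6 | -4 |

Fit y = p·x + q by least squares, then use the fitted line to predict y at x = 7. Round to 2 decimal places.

ŷ = -4.06

MᵀM·[p, q]ᵀ = Mᵀy reads: 227·p + 33·q = -132;  33·p + 7·q = -21.
Eliminating q: 7·(row 1) − 33·(row 2) gives 500·p = 7·(-132) − 33·(-21) = -231, so p = -231/500.
Then q = ((-21) − 33·(-231/500))/7 = -411/500.
At x = 7: ŷ = (-231/500)·(7) + (-411/500)·(1) = -507/125.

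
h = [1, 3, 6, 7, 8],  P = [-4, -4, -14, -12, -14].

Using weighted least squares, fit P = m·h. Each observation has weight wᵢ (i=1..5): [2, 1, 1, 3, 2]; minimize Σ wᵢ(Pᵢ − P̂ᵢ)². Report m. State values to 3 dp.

m = -1.801

AᵀWA·[m]ᵀ = AᵀWP reads: 322·m = -580.
Hence m = -580 / 322 ≈ -1.80124.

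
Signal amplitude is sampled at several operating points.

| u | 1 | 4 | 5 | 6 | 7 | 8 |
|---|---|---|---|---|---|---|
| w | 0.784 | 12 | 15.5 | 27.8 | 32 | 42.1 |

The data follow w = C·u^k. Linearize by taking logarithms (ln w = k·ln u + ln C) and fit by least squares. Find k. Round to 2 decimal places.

k = 1.92

Taking logs, ln w = k·ln u + ln C, so regress ln w on ln u.
Sums: Σln u = 8.8128, Σ(ln u)² = 15.8331, Σln w = 15.5132, Σln u·ln w = 28.3349.
Normal system: [[15.8331, 8.8128]; [8.8128, 6]]·[k, ln C]ᵀ = [28.3349, 15.5132]ᵀ.
Slope k = (n·Σln u·ln w − Σln u·Σln w)/(n·Σ(ln u)² − (Σln u)²) = (6·28.3349 − 8.8128·15.5132)/17.3327 = 1.92087; ln C = (Σln w − k·Σln u)/n = -0.23586.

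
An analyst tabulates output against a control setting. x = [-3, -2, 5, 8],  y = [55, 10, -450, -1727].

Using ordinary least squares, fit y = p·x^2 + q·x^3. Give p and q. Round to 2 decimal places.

p = -3.00, q = -3.00

Entries of AᵀA: Σx^2·x^2 = 4818, Σx^2·x^3 = 35618, Σx^3·x^3 = 278562.
And Σx^2·y = -121243, Σx^3·y = -942039.
det = 4818·278562 − 35618² = 73469792.
p = ((-121243)·278562 − 35618·(-942039))/73469792 = -27518433/9183724; q = (4818·(-942039) − 35618·(-121243))/73469792 = -2503531/834884.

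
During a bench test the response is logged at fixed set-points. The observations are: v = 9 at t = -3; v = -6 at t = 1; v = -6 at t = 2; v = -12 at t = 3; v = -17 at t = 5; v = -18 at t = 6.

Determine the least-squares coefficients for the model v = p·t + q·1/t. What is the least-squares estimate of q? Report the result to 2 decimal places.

q = -2.54

The normal equations are: 84·p + 6·q = -274;  6·p + (77/50)·q = -112/5.
(Σt·t = 84, Σt·1/t = 6, Σ1/t·1/t = 77/50, Σt·v = -274, Σ1/t·v = -112/5.)
Δ = 84·(77/50) − 6² = 2334/25.
p = ((-274)·(77/50) − 6·(-112/5))/(2334/25) = -7189/2334; q = (84·(-112/5) − 6·(-274))/(2334/25) = -990/389.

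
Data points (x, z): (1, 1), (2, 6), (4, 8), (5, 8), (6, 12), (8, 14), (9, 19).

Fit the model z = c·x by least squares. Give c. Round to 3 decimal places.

Compute the Gram sums: Σx·x = 227.
For Mᵀz: Σx·z = 440.
c = 440/227 = 1.93833.

c = 1.938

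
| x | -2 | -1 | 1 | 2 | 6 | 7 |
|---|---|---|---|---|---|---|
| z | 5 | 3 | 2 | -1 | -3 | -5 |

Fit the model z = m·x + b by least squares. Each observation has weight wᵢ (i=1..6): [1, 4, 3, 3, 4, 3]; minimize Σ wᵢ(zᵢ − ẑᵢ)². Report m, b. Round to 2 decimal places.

m = -0.97, b = 2.20

Compute the Gram sums: Σwᵢ·x·x = 314, Σwᵢ·x = 48, Σwᵢ·1 = 18.
Moment sums: Σwᵢ·x·z = -199, Σwᵢ·z = -7.
So MᵀWM·[m, b]ᵀ = MᵀWz: [[314, 48]; [48, 18]]·[m, b]ᵀ = [-199, -7]ᵀ.
Eliminating b: 18·(row 1) − 48·(row 2) gives 3348·m = 18·(-199) − 48·(-7) = -3246, so m = -541/558.
Then b = ((-7) − 48·(-541/558))/18 = 3677/1674.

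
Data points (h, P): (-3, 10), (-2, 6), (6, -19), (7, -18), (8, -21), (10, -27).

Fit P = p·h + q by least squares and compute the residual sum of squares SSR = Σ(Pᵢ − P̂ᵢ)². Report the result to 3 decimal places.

SSR = 10.618

From the data, Σh·h = 262, Σh = 26, Σ1 = 6.
Right-hand side: Σh·P = -720, ΣP = -69.
Normal equations: [[262, 26]; [26, 6]]·[p, q]ᵀ = [-720, -69]ᵀ.
det = 262·6 − 26² = 896.
p = ((-720)·6 − 26·(-69))/896 = -1263/448; q = (262·(-69) − 26·(-720))/896 = 321/448.
Residuals: 185/224, -159/448, -1255/448, 57/56, 375/448, 213/448; SSR = 4757/448.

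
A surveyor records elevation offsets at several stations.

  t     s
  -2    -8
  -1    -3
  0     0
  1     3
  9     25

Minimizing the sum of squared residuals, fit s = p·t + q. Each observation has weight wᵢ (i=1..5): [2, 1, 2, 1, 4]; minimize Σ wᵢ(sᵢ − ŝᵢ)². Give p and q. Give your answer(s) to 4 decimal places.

p = 2.8895, q = -0.8463

With design matrix X, XᵀWX = [[334, 32]; [32, 10]] and XᵀWs = [938, 84]ᵀ.
Eliminating q: 10·(row 1) − 32·(row 2) gives 2316·p = 10·938 − 32·84 = 6692, so p = 1673/579.
Then q = (84 − 32·(1673/579))/10 = -490/579.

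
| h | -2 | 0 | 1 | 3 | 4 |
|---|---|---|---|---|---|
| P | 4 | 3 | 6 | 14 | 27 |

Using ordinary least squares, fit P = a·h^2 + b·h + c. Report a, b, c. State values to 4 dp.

a = 1.1082, b = 1.3160, c = 2.5714

With design matrix X, XᵀX = [[354, 84, 30]; [84, 30, 6]; [30, 6, 5]] and XᵀP = [580, 148, 54]ᵀ.
Solving the 3×3 system (Gaussian elimination) gives a = 256/231, b = 304/231, c = 18/7.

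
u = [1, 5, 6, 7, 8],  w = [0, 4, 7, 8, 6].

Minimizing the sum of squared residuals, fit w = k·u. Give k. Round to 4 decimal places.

k = 0.9486

From the data, Σu·u = 175.
For Xᵀw: Σu·w = 166.
So XᵀX·[k]ᵀ = Xᵀw: [[175]]·[k]ᵀ = [166]ᵀ.
k = 166/175 = 0.948571.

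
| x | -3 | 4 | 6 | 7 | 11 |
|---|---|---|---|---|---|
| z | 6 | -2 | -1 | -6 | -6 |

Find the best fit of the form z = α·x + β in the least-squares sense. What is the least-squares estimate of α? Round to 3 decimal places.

Entries of MᵀM: Σx·x = 231, Σx = 25, Σ1 = 5.
Right-hand side: Σx·z = -140, Σz = -9.
Normal equations: [[231, 25]; [25, 5]]·[α, β]ᵀ = [-140, -9]ᵀ.
Determinant 231·5 − 25² = 530.
α = ((-140)·5 − 25·(-9))/530 = -95/106; β = (231·(-9) − 25·(-140))/530 = 1421/530.

α = -0.896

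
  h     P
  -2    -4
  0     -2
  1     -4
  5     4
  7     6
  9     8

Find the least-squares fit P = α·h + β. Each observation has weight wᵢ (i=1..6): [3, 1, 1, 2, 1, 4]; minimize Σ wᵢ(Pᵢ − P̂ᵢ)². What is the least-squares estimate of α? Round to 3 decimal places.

α = 1.139

From the data, Σwᵢ·h·h = 436, Σwᵢ·h = 48, Σwᵢ·1 = 12.
And Σwᵢ·h·P = 390, Σwᵢ·P = 28.
So MᵀWM·[α, β]ᵀ = MᵀWP: [[436, 48]; [48, 12]]·[α, β]ᵀ = [390, 28]ᵀ.
Eliminating β: 12·(row 1) − 48·(row 2) gives 2928·α = 12·390 − 48·28 = 3336, so α = 139/122.
Then β = (28 − 48·(139/122))/12 = -407/183.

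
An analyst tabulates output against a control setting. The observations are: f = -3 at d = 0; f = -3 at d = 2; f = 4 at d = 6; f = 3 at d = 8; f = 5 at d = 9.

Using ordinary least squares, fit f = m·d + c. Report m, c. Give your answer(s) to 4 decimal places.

With design matrix A, AᵀA = [[185, 25]; [25, 5]] and Aᵀf = [87, 6]ᵀ.
Δ = 185·5 − 25² = 300.
m = (87·5 − 25·6)/300 = 19/20; c = (185·6 − 25·87)/300 = -71/20.

m = 0.9500, c = -3.5500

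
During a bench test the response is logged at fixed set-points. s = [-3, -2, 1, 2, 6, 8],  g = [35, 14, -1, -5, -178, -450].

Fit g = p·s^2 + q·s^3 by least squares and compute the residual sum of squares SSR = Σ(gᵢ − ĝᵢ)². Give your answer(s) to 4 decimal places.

Entries of MᵀM: Σs^2·s^2 = 5506, Σs^2·s^3 = 40302, Σs^3·s^3 = 309658.
For Mᵀg: Σs^2·g = -34858, Σs^3·g = -269946.
So MᵀM·[p, q]ᵀ = Mᵀg: [[5506, 40302]; [40302, 309658]]·[p, q]ᵀ = [-34858, -269946]ᵀ.
Eliminating q: 309658·(row 1) − 40302·(row 2) gives 80725744·p = 309658·(-34858) − 40302·(-269946) = 85305128, so p = 10663141/10090718.
Then q = ((-269946) − 40302·(10663141/10090718))/309658 = -10184445/10090718.
Residuals: -8886577/5045359, 8570964/5045359, -5284707/5045359, -5815297/5045359, 9909620/5045359, -4414142/5045359; SSR = 65776033/5045359.

SSR = 13.0369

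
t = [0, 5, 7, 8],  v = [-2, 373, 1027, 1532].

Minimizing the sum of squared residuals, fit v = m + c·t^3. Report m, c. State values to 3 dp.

Entries of XᵀX: Σ1 = 4, Σt^3 = 980, Σt^3·t^3 = 395418.
Right-hand side: Σv = 2930, Σt^3·v = 1183270.
Eliminating c: 395418·(row 1) − 980·(row 2) gives 621272·m = 395418·2930 − 980·1183270 = -1029860, so m = -257465/155318.
Then c = (1183270 − 980·(-257465/155318))/395418 = 232710/77659.

m = -1.658, c = 2.997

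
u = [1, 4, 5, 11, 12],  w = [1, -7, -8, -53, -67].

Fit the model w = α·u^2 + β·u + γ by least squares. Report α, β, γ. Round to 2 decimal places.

α = -0.52, β = 0.74, γ = 0.23

XᵀX·[α, β, γ]ᵀ = Xᵀw reads: 36259·α + 3249·β + 307·γ = -16372;  3249·α + 307·β + 33·γ = -1454;  307·α + 33·β + 5·γ = -134.
(Σu^2·u^2 = 36259, Σu^2·u = 3249, Σu^2 = 307, Σu·u = 307, Σu = 33, Σ1 = 5, Σu^2·w = -16372, Σu·w = -1454, Σw = -134.)
Solving the 3×3 system (Gaussian elimination) gives α = -37467/72076, β = 53365/72076, γ = 4157/18019.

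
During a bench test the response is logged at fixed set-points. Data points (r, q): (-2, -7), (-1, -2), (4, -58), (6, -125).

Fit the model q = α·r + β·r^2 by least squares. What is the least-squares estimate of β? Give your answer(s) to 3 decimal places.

With design matrix X, XᵀX = [[57, 271]; [271, 1569]] and Xᵀq = [-966, -5458]ᵀ.
Eliminating β: 1569·(row 1) − 271·(row 2) gives 15992·α = 1569·(-966) − 271·(-5458) = -36536, so α = -4567/1999.
Then β = ((-5458) − 271·(-4567/1999))/1569 = -6165/1999.

β = -3.084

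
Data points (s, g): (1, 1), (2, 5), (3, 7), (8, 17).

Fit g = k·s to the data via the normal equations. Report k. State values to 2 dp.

From the data, Σs·s = 78.
For Mᵀg: Σs·g = 168.
So MᵀM·[k]ᵀ = Mᵀg: [[78]]·[k]ᵀ = [168]ᵀ.
k = 168/78 = 2.15385.

k = 2.15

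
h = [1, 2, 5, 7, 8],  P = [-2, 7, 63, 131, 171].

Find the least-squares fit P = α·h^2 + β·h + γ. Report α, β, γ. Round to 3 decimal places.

α = 2.788, β = -0.360, γ = -4.081

From the data, Σh^2·h^2 = 7139, Σh^2·h = 989, Σh^2 = 143, Σh·h = 143, Σh = 23, Σ1 = 5.
Moment sums: Σh^2·P = 18964, Σh·P = 2612, ΣP = 370.
MᵀM·[α, β, γ]ᵀ = MᵀP becomes [[7139, 989, 143]; [989, 143, 23]; [143, 23, 5]]·[α, β, γ]ᵀ = [18964, 2612, 370]ᵀ.
Solving the 3×3 system (Gaussian elimination) gives α = 1447/519, β = -187/519, γ = -706/173.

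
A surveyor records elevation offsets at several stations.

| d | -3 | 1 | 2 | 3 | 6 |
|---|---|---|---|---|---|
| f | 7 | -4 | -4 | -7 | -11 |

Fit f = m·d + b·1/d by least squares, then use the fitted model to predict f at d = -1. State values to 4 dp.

With design matrix A, AᵀA = [[59, 5]; [5, 3/2]] and Aᵀf = [-120, -25/2]ᵀ.
det = 59·(3/2) − 5² = 127/2.
m = ((-120)·(3/2) − 5·(-25/2))/(127/2) = -235/127; b = (59·(-25/2) − 5·(-120))/(127/2) = -275/127.
At d = -1: f̂ = (-235/127)·(-1) + (-275/127)·(-1) = 510/127.

f̂ = 4.0157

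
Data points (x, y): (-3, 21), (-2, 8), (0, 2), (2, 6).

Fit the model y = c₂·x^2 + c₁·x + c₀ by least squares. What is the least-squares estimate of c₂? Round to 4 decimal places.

c₂ = 1.8467

AᵀA·[c₂, c₁, c₀]ᵀ = Aᵀy reads: 113·c₂ + (-27)·c₁ + 17·c₀ = 245;  (-27)·c₂ + 17·c₁ + (-3)·c₀ = -67;  17·c₂ + (-3)·c₁ + 4·c₀ = 37.
(Σx^2·x^2 = 113, Σx^2·x = -27, Σx^2 = 17, Σx·x = 17, Σx = -3, Σ1 = 4, Σx^2·y = 245, Σx·y = -67, Σy = 37.)
Solving the 3×3 system (Gaussian elimination) gives c₂ = 735/398, c₁ = -349/398, c₀ = 148/199.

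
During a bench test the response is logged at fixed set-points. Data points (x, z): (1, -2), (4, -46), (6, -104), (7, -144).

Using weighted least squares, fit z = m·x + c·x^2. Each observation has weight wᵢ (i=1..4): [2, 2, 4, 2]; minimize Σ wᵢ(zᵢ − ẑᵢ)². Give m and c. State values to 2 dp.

Forming MᵀWM = [[276, 1680]; [1680, 10500]] and MᵀWz = [-4884, -30564]ᵀ gives MᵀWM·[m, c]ᵀ = MᵀWz.
det = 276·10500 − 1680² = 75600.
m = ((-4884)·10500 − 1680·(-30564))/75600 = 13/15; c = (276·(-30564) − 1680·(-4884))/75600 = -1601/525.

m = 0.87, c = -3.05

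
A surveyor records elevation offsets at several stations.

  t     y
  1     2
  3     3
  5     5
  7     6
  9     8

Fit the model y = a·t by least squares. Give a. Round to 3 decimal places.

a = 0.909

Entries of MᵀM: Σt·t = 165.
Moment sums: Σt·y = 150.
a = 150/165 = 0.909091.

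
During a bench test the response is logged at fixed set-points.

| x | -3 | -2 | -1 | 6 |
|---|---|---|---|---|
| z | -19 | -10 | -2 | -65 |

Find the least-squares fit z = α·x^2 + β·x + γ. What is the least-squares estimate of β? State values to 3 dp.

Forming AᵀA = [[1394, 180, 50]; [180, 50, 0]; [50, 0, 4]] and Aᵀz = [-2553, -311, -96]ᵀ gives AᵀA·[α, β, γ]ᵀ = Aᵀz.
Solving the 3×3 system (Gaussian elimination) gives α = -1167/605, β = 4381/6050, γ = 27/242.

β = 0.724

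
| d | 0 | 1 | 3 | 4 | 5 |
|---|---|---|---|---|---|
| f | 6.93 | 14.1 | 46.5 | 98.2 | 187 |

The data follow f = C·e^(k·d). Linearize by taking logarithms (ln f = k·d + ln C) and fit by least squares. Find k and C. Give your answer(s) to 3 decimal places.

k = 0.654, C = 7.015

With ln fᵢ as the transformed response and dᵢ as the regressor:
Σd = 13.0000, Σ(d)² = 51.0000, Σln f = 18.2396, Σd·ln f = 58.6681.
Equations: 51.0000·k + 13.0000·ln C = 58.6681;  13.0000·k + 5·ln C = 18.2396.
Slope k = (n·Σd·ln f − Σd·Σln f)/(n·Σ(d)² − (Σd)²) = (5·58.6681 − 13.0000·18.2396)/86.0000 = 0.65379; ln C = (Σln f − k·Σd)/n = 1.94807, so C = exp(1.94807) = 7.01517.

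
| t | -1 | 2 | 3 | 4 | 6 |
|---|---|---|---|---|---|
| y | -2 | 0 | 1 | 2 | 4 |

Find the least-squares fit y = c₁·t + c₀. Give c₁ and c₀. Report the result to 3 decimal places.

Normal-equation sums: Σt·t = 66, Σt = 14, Σ1 = 5.
Moment sums: Σt·y = 37, Σy = 5.
So XᵀX·[c₁, c₀]ᵀ = Xᵀy: [[66, 14]; [14, 5]]·[c₁, c₀]ᵀ = [37, 5]ᵀ.
Eliminating c₀: 5·(row 1) − 14·(row 2) gives 134·c₁ = 5·37 − 14·5 = 115, so c₁ = 115/134.
Then c₀ = (5 − 14·(115/134))/5 = -94/67.

c₁ = 0.858, c₀ = -1.403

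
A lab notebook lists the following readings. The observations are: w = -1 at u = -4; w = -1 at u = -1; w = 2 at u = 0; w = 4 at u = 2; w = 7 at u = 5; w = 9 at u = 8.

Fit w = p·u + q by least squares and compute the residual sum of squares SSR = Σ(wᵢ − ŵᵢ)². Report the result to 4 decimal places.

XᵀX·[p, q]ᵀ = Xᵀw reads: 110·p + 10·q = 120;  10·p + 6·q = 20.
(Σu·u = 110, Σu = 10, Σ1 = 6, Σu·w = 120, Σw = 20.)
det = 110·6 − 10² = 560.
p = (120·6 − 10·20)/560 = 13/14; q = (110·20 − 10·120)/560 = 25/14.
Residuals: 13/14, -13/7, 3/14, 5/14, 4/7, -3/14; SSR = 34/7.

SSR = 4.8571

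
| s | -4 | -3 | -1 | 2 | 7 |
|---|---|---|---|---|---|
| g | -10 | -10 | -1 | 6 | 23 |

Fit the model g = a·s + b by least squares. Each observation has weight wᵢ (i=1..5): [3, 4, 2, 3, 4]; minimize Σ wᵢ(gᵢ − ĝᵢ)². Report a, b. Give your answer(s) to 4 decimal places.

Compute the Gram sums: Σwᵢ·s·s = 294, Σwᵢ·s = 8, Σwᵢ·1 = 16.
Moment sums: Σwᵢ·s·g = 922, Σwᵢ·g = 38.
Normal equations: [[294, 8]; [8, 16]]·[a, b]ᵀ = [922, 38]ᵀ.
Δ = 294·16 − 8² = 4640.
a = (922·16 − 8·38)/4640 = 903/290; b = (294·38 − 8·922)/4640 = 949/1160.

a = 3.1138, b = 0.8181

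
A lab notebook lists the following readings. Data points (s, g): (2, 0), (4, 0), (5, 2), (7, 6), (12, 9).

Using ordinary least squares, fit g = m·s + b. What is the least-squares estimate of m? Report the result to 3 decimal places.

The normal system AᵀA·[m, b]ᵀ = Aᵀg is [[238, 30]; [30, 5]]·[m, b]ᵀ = [160, 17]ᵀ.
Determinant 238·5 − 30² = 290.
m = (160·5 − 30·17)/290 = 1; b = (238·17 − 30·160)/290 = -13/5.

m = 1.000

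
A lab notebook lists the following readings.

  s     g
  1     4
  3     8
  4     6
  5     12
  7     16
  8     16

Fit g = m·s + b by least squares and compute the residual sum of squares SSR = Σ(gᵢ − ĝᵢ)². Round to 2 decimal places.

The normal system AᵀA·[m, b]ᵀ = Aᵀg is [[164, 28]; [28, 6]]·[m, b]ᵀ = [352, 62]ᵀ.
Eliminating b: 6·(row 1) − 28·(row 2) gives 200·m = 6·352 − 28·62 = 376, so m = 47/25.
Then b = (62 − 28·(47/25))/6 = 39/25.
Residuals: 14/25, 4/5, -77/25, 26/25, 32/25, -3/5; SSR = 338/25.

SSR = 13.52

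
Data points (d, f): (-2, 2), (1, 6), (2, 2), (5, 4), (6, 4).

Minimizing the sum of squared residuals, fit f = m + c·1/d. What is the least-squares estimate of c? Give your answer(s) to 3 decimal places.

c = 2.132

From the data, Σ1 = 5, Σ1/d = 41/30, Σ1/d·1/d = 1411/900.
Right-hand side: Σf = 18, Σ1/d·f = 112/15.
So XᵀX·[m, c]ᵀ = Xᵀf: [[5, 41/30]; [41/30, 1411/900]]·[m, c]ᵀ = [18, 112/15]ᵀ.
det = 5·(1411/900) − (41/30)² = 2687/450.
m = (18·(1411/900) − (41/30)·(112/15))/(2687/450) = 8107/2687; c = (5·(112/15) − (41/30)·18)/(2687/450) = 5730/2687.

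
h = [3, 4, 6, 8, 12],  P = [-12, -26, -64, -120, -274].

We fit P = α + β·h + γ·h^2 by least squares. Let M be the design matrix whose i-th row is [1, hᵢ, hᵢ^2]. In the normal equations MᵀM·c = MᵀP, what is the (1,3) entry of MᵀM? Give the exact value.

Row 1 ↔ basis 1, column 3 ↔ basis h^2, so (MᵀM)_{1,3} = Σᵢ h^2 = (1)·(9) + (1)·(16) + (1)·(36) + (1)·(64) + (1)·(144) = 269.

269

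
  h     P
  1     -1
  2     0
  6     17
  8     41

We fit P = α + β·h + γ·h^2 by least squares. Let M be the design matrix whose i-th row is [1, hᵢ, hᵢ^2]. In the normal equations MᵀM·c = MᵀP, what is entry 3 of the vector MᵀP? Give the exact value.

Entry 3 ↔ basis h^2, so (MᵀP)_{3} = Σᵢ (h^2)·Pᵢ = (1)·(-1) + (4)·(0) + (36)·(17) + (64)·(41) = 3235.

3235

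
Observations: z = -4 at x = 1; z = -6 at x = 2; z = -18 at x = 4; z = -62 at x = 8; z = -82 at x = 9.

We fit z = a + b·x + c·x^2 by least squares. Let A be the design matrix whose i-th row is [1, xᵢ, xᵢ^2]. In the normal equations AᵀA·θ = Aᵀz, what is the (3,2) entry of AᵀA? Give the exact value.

1314

Row 3 ↔ basis x^2, column 2 ↔ basis x, so (AᵀA)_{3,2} = Σᵢ (x^2)·(x) = (1)·(1) + (4)·(2) + (16)·(4) + (64)·(8) + (81)·(9) = 1314.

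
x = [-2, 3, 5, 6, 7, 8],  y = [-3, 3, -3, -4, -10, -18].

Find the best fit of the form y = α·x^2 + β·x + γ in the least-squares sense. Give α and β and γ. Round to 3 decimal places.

α = -0.532, β = 1.802, γ = 2.625

Compute the Gram sums: Σx^2·x^2 = 8515, Σx^2·x = 1215, Σx^2 = 187, Σx·x = 187, Σx = 27, Σ1 = 6.
Moment sums: Σx^2·y = -1846, Σx·y = -238, Σy = -35.
So AᵀA·[α, β, γ]ᵀ = Aᵀy: [[8515, 1215, 187]; [1215, 187, 27]; [187, 27, 6]]·[α, β, γ]ᵀ = [-1846, -238, -35]ᵀ.
Inverting the 3×3 Gram matrix, [α, β, γ]ᵀ = [-29095/54728, 98647/54728, 35909/13682]ᵀ.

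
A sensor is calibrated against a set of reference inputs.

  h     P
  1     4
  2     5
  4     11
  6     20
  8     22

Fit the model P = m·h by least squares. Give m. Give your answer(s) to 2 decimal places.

The normal system AᵀA·[m]ᵀ = AᵀP is [[121]]·[m]ᵀ = [354]ᵀ.
Hence m = 354 / 121 ≈ 2.92562.

m = 2.93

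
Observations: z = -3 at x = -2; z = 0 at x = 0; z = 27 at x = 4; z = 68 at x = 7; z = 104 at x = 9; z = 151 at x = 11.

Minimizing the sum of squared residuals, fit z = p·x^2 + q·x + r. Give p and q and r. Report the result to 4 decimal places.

p = 0.9815, q = 2.9195, r = -0.6070

Setting ∂/∂p … = 0 gives: 23875·p + 2459·q + 271·r = 30447;  2459·p + 271·q + 29·r = 3187;  271·p + 29·q + 6·r = 347.
(Σx^2·x^2 = 23875, Σx^2·x = 2459, Σx^2 = 271, Σx·x = 271, Σx = 29, Σ1 = 6, Σx^2·z = 30447, Σx·z = 3187, Σz = 347.)
Row-reducing yields p = 59371/60492, q = 883019/302460, r = -431/710.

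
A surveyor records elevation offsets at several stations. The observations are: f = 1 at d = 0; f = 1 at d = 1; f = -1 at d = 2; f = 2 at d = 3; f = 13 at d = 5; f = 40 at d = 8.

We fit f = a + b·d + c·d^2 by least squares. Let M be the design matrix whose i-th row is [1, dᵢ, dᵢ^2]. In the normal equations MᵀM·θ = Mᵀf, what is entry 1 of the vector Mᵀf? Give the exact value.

56

Entry 1 ↔ basis 1, so (Mᵀf)_{1} = Σᵢ fᵢ = (1)·(1) + (1)·(1) + (1)·(-1) + (1)·(2) + (1)·(13) + (1)·(40) = 56.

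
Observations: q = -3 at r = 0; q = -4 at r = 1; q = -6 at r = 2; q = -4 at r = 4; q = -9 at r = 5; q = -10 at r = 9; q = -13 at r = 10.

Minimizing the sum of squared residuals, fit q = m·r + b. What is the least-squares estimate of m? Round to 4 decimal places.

Compute the Gram sums: Σr·r = 227, Σr = 31, Σ1 = 7.
For Aᵀq: Σr·q = -297, Σq = -49.
Normal equations: [[227, 31]; [31, 7]]·[m, b]ᵀ = [-297, -49]ᵀ.
det = 227·7 − 31² = 628.
m = ((-297)·7 − 31·(-49))/628 = -140/157; b = (227·(-49) − 31·(-297))/628 = -479/157.

m = -0.8917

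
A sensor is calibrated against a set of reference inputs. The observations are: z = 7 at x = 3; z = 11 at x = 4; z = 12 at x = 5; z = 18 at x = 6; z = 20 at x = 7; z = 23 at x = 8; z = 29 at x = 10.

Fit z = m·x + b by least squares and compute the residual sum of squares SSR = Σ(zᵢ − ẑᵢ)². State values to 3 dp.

Entries of AᵀA: Σx·x = 299, Σx = 43, Σ1 = 7.
For Aᵀz: Σx·z = 847, Σz = 120.
Determinant 299·7 − 43² = 244.
m = (847·7 − 43·120)/244 = 769/244; b = (299·120 − 43·847)/244 = -541/244.
Residuals: -29/122, 149/244, -94/61, 319/244, 19/122, 1/244, -73/244; SSR = 1129/244.

SSR = 4.627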